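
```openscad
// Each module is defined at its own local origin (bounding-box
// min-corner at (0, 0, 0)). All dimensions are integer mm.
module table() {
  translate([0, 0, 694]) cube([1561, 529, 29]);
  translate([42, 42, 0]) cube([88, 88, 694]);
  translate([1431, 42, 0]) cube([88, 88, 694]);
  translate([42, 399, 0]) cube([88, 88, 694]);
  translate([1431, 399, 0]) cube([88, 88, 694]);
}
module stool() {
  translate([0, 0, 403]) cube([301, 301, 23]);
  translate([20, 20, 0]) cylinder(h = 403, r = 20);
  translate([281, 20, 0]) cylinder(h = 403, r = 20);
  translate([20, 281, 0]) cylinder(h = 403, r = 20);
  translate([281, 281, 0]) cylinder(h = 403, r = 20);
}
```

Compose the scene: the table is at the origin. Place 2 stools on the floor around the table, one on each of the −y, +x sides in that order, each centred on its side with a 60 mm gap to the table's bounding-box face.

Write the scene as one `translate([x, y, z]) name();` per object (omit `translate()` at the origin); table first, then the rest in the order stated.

table();
translate([630, -361, 0]) stool();
translate([1621, 114, 0]) stool();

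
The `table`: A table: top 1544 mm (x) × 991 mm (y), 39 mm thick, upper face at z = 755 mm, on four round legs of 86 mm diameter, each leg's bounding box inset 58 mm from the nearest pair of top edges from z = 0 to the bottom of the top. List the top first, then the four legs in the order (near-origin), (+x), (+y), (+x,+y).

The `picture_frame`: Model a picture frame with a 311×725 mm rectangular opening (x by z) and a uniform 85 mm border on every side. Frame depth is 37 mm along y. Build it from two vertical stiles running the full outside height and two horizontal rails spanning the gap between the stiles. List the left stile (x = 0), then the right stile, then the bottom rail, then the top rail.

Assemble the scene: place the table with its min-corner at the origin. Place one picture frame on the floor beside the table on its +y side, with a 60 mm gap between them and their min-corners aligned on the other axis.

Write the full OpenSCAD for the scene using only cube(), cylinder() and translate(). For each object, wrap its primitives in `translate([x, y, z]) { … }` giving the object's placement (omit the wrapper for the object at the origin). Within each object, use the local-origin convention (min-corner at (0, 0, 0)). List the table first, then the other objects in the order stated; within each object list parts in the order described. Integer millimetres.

translate([0, 0, 716]) cube([1544, 991, 39]);
translate([101, 101, 0]) cylinder(h = 716, r = 43);
translate([1443, 101, 0]) cylinder(h = 716, r = 43);
translate([101, 890, 0]) cylinder(h = 716, r = 43);
translate([1443, 890, 0]) cylinder(h = 716, r = 43);
translate([0, 1051, 0]) {
  cube([85, 37, 895]);
  translate([396, 0, 0]) cube([85, 37, 895]);
  translate([85, 0, 0]) cube([311, 37, 85]);
  translate([85, 0, 810]) cube([311, 37, 85]);
}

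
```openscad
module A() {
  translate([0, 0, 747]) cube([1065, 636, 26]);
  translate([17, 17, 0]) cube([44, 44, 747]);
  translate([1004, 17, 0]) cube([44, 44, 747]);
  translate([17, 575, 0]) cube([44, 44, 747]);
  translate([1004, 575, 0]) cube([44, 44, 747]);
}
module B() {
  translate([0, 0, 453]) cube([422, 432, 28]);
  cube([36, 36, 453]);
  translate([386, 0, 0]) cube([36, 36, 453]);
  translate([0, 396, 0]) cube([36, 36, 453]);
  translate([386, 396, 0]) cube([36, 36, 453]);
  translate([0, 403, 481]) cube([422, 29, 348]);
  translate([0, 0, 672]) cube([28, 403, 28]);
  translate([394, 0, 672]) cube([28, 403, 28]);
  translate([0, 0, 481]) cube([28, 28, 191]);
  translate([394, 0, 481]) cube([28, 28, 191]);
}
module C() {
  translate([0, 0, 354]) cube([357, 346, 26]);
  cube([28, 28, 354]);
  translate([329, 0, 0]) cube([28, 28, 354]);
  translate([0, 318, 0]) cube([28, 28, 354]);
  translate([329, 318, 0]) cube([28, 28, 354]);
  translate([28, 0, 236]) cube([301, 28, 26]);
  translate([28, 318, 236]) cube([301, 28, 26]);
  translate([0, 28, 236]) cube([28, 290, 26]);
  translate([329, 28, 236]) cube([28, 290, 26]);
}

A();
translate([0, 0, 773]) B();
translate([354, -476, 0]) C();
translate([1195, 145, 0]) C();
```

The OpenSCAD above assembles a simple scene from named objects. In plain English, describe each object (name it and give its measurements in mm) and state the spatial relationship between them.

A is a table with a 1065×636 mm rectangular top, 26 mm thick, top surface at z = 773 mm, supported by four 44×44 mm square legs, each inset 17 mm from the nearest pair of top edges, running from the floor.

B is a chair: 422×432 mm seat, 28 mm thick, top at z = 481 mm, on four 36 mm square corner legs flush with the seat edges. A 29 mm thick backrest slab spans the full seat width, extending 348 mm above the seat top, its back face flush with the seat's +y edge. Two armrests of 28×28 mm section run along each side from the seat's front edge to the front of the backrest, top faces 219 mm above the seat top and outer faces flush with the seat's x-edges; a 28×28 mm post under the front of each armrest stands on the seat at the front corner.

C is a four-legged stool. The seat is 357×346 mm, 26 mm thick, top at z = 380 mm. It stands on four square legs, each 28×28 mm in cross-section, from z = 0 to the seat underside, each flush with a corner of the seat. Four stretchers, 28 mm wide and 26 mm tall, connect adjacent legs with their undersides at z = 236 mm, each running between the inner faces of the legs it joins and aligned with the legs' outer faces on the other axis.

The chair is on top of the table. Two stools sit around the table at the −y, +x sides.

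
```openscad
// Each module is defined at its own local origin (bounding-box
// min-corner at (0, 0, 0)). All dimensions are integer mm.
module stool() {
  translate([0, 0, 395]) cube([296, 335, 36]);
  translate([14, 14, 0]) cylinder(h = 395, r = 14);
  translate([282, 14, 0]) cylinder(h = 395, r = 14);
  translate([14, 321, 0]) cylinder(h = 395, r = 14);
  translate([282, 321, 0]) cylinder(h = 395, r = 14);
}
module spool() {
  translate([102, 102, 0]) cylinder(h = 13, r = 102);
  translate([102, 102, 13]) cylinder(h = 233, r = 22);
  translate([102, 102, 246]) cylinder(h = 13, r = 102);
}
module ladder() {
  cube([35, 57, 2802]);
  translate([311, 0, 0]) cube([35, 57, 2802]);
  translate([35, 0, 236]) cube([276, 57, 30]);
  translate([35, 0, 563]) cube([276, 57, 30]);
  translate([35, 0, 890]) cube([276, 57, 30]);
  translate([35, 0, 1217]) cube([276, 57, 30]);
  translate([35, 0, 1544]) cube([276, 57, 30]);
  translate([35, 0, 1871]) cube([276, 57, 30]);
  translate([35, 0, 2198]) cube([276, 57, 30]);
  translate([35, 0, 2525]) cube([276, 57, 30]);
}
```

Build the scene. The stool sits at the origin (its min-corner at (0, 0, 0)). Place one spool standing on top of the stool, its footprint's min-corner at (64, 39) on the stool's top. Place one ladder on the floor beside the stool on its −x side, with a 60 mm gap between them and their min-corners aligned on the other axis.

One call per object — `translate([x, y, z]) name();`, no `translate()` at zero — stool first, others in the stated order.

stool();
translate([64, 39, 431]) spool();
translate([-406, 0, 0]) ladder();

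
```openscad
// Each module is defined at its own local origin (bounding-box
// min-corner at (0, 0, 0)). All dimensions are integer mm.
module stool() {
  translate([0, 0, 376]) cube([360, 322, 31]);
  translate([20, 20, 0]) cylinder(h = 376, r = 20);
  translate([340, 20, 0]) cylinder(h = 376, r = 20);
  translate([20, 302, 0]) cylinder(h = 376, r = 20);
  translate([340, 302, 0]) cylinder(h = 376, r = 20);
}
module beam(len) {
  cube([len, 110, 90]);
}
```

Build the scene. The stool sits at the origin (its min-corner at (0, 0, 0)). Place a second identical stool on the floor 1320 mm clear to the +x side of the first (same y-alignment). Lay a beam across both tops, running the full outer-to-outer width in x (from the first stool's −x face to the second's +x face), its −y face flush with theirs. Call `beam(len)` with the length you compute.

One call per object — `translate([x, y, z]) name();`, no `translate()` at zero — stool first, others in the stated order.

stool();
translate([1680, 0, 0]) stool();
translate([0, 0, 407]) beam(2040);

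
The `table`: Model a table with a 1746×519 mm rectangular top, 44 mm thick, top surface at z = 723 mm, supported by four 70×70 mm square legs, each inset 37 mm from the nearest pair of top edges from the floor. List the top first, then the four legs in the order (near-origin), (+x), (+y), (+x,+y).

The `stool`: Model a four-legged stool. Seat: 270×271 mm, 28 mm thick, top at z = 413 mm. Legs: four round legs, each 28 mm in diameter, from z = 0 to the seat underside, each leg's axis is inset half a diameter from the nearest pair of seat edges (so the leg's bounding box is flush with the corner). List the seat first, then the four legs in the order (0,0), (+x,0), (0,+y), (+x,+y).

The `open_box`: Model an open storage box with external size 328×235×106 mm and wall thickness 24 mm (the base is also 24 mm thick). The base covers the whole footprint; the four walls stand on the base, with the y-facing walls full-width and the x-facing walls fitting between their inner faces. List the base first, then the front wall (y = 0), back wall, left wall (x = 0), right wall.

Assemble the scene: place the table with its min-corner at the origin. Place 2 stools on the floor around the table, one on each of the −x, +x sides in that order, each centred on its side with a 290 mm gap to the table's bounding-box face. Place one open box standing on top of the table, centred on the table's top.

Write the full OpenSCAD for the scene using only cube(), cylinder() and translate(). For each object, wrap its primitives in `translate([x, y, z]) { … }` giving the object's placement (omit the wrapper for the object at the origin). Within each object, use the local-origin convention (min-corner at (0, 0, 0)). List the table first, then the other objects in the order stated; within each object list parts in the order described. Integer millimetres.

translate([0, 0, 679]) cube([1746, 519, 44]);
translate([37, 37, 0]) cube([70, 70, 679]);
translate([1639, 37, 0]) cube([70, 70, 679]);
translate([37, 412, 0]) cube([70, 70, 679]);
translate([1639, 412, 0]) cube([70, 70, 679]);
translate([-560, 124, 0]) {
  translate([0, 0, 385]) cube([270, 271, 28]);
  translate([14, 14, 0]) cylinder(h = 385, r = 14);
  translate([256, 14, 0]) cylinder(h = 385, r = 14);
  translate([14, 257, 0]) cylinder(h = 385, r = 14);
  translate([256, 257, 0]) cylinder(h = 385, r = 14);
}
translate([2036, 124, 0]) {
  translate([0, 0, 385]) cube([270, 271, 28]);
  translate([14, 14, 0]) cylinder(h = 385, r = 14);
  translate([256, 14, 0]) cylinder(h = 385, r = 14);
  translate([14, 257, 0]) cylinder(h = 385, r = 14);
  translate([256, 257, 0]) cylinder(h = 385, r = 14);
}
translate([709, 142, 723]) {
  cube([328, 235, 24]);
  translate([0, 0, 24]) cube([328, 24, 82]);
  translate([0, 211, 24]) cube([328, 24, 82]);
  translate([0, 24, 24]) cube([24, 187, 82]);
  translate([304, 24, 24]) cube([24, 187, 82]);
}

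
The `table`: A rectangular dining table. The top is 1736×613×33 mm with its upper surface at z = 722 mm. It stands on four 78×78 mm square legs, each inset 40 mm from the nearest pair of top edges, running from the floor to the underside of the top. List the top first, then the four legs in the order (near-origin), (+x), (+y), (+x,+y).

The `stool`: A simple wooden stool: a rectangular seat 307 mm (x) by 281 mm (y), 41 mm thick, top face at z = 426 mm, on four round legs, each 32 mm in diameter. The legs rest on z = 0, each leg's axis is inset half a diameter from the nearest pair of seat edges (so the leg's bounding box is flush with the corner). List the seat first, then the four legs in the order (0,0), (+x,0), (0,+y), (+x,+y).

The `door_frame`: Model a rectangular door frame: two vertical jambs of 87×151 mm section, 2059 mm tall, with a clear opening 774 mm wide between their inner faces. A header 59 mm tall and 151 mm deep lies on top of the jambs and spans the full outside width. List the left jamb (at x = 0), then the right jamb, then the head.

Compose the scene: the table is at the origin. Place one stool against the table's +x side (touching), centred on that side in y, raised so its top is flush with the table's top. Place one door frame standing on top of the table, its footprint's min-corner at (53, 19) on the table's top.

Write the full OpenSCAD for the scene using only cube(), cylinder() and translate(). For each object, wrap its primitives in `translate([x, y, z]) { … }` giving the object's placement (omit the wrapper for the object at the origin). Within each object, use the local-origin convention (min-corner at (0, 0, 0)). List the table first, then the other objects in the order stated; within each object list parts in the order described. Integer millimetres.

translate([0, 0, 689]) cube([1736, 613, 33]);
translate([40, 40, 0]) cube([78, 78, 689]);
translate([1618, 40, 0]) cube([78, 78, 689]);
translate([40, 495, 0]) cube([78, 78, 689]);
translate([1618, 495, 0]) cube([78, 78, 689]);
translate([1736, 166, 296]) {
  translate([0, 0, 385]) cube([307, 281, 41]);
  translate([16, 16, 0]) cylinder(h = 385, r = 16);
  translate([291, 16, 0]) cylinder(h = 385, r = 16);
  translate([16, 265, 0]) cylinder(h = 385, r = 16);
  translate([291, 265, 0]) cylinder(h = 385, r = 16);
}
translate([53, 19, 722]) {
  cube([87, 151, 2059]);
  translate([861, 0, 0]) cube([87, 151, 2059]);
  translate([0, 0, 2059]) cube([948, 151, 59]);
}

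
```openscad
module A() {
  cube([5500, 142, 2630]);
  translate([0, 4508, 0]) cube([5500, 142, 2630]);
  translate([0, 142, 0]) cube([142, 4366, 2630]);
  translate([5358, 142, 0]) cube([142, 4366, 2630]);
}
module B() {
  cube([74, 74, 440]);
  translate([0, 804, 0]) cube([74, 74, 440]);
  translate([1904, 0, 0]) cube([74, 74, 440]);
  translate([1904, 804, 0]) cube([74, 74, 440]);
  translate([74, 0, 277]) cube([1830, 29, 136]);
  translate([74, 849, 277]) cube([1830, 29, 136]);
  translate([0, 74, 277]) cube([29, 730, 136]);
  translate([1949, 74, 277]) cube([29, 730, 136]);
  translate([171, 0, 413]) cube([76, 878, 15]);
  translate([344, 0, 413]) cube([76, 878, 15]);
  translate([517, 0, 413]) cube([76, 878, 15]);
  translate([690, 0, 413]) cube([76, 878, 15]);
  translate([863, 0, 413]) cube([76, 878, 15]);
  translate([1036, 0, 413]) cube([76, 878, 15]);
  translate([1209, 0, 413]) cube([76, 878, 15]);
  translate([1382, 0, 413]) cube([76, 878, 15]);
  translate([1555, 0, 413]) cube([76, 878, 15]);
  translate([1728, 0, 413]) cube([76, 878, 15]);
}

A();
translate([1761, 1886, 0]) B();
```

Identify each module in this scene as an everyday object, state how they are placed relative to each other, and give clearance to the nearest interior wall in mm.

A is a house frame. B is a bed frame. The bed frame sits inside the house frame, centred. The clearance to the nearest interior wall is 1619 mm.

Clearances: x = 1619, y = 1744; minimum 1619 mm.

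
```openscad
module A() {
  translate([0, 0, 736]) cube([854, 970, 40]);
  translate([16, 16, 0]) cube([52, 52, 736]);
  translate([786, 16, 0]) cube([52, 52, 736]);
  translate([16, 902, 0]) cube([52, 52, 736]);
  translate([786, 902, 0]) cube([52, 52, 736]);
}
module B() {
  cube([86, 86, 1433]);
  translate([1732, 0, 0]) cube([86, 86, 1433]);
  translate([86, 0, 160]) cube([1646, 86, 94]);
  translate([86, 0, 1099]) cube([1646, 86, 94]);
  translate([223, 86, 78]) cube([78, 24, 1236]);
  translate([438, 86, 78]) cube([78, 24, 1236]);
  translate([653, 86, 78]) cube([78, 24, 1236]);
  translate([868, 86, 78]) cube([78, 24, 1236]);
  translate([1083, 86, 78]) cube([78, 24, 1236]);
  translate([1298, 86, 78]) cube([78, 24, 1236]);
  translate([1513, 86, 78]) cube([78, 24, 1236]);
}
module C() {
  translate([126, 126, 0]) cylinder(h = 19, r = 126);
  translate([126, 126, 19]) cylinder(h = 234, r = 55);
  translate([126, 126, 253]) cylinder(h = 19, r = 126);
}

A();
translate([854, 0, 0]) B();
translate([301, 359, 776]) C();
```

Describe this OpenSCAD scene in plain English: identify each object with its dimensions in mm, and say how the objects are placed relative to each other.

A is a table with a 854×970 mm rectangular top, 40 mm thick, top surface at z = 776 mm, supported by four 52×52 mm square legs, each inset 16 mm from the nearest pair of top edges, running from the floor.

B is a fence section. Two 86×86 mm posts, 1433 mm tall, stand on the floor with a clear span of 1646 mm between their inner faces. Two horizontal rails of 86×94 mm section span the gap between the posts with their undersides at z = 160 mm and z = 1099 mm, flush with the posts' −y face. 7 pickets, each 78 mm wide, 24 mm thick and 1236 mm tall, are fixed to the +y face of the rails with their bottoms at z = 78 mm, evenly spaced across the span with equal gaps (rounded down to the nearest mm) at the −x end and between each pair — any rounding remainder accumulates at the +x end.

C is a spool: two coaxial disc flanges of radius 126 mm and thickness 19 mm, joined by a core cylinder of radius 55 mm and height 234 mm. The lower flange rests on z = 0 and the three cylinders share a vertical axis.

The fence section is against the table's +x side, with their −y faces flush. The spool is on top of the table, centred.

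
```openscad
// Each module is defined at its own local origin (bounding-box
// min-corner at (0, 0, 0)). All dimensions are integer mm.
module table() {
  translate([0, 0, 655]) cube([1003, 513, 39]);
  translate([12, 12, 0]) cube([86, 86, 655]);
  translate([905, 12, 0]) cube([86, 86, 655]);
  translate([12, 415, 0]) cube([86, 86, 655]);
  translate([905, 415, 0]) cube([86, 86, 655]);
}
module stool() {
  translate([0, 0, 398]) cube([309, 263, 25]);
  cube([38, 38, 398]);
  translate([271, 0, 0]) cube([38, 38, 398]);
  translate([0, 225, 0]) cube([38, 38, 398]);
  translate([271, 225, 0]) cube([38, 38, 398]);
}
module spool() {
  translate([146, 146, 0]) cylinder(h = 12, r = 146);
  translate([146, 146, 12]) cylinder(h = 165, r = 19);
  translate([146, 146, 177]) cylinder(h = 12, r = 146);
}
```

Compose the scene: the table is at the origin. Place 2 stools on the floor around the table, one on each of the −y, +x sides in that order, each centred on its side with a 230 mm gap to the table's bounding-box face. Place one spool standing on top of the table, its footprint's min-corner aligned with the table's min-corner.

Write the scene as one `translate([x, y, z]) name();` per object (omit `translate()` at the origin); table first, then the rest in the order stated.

table();
translate([347, -493, 0]) stool();
translate([1233, 125, 0]) stool();
translate([0, 0, 694]) spool();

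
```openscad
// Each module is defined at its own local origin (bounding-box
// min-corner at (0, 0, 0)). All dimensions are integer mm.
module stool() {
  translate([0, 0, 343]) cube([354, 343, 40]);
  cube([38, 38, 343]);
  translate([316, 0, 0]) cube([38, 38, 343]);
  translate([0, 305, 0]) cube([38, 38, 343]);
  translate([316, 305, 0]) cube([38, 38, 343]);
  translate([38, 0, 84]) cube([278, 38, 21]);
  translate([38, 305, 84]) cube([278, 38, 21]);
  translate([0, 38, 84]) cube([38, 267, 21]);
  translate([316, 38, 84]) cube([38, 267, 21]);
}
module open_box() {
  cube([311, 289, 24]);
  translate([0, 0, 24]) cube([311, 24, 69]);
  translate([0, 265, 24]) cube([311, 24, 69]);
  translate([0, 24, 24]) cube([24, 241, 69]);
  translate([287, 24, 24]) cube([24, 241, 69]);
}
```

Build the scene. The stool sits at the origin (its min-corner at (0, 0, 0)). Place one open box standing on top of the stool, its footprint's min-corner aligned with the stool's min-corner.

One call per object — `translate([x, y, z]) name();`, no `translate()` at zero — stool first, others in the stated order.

stool();
translate([0, 0, 383]) open_box();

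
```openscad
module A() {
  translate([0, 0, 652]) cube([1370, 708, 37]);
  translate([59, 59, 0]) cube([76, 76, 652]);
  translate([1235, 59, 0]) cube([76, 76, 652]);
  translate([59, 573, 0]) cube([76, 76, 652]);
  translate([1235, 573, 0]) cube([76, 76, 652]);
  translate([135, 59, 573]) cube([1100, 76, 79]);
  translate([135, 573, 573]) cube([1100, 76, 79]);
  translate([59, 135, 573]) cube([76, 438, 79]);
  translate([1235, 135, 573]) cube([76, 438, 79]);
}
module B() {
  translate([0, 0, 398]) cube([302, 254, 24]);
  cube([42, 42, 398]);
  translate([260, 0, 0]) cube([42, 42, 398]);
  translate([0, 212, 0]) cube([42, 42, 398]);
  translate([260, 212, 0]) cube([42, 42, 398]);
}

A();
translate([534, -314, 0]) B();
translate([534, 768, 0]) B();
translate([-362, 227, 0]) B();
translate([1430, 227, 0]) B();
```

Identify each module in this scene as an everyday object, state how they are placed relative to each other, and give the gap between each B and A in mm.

A is a table. B is a stool. Four stools sit around the table at the −y, +y, −x, +x sides. The gap between each stool and the table is 60 mm.

Each stool's nearest face is 60 mm from the table's bounding box.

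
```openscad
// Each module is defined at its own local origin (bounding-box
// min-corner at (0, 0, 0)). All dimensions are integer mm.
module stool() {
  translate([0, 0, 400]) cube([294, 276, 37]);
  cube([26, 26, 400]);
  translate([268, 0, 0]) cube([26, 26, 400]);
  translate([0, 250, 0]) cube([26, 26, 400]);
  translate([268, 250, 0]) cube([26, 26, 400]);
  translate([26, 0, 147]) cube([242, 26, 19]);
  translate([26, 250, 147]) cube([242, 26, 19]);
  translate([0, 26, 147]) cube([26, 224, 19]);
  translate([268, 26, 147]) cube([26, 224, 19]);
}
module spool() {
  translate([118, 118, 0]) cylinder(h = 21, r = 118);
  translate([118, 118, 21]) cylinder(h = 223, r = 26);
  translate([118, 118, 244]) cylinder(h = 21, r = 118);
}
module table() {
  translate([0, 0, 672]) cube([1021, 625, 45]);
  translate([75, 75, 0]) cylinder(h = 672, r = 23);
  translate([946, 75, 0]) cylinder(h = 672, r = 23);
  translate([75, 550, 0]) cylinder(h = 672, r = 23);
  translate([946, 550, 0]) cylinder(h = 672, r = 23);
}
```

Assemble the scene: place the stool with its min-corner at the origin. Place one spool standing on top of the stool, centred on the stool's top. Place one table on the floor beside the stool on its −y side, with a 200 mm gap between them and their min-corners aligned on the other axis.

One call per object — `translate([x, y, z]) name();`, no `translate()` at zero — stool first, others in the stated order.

stool();
translate([29, 20, 437]) spool();
translate([0, -825, 0]) table();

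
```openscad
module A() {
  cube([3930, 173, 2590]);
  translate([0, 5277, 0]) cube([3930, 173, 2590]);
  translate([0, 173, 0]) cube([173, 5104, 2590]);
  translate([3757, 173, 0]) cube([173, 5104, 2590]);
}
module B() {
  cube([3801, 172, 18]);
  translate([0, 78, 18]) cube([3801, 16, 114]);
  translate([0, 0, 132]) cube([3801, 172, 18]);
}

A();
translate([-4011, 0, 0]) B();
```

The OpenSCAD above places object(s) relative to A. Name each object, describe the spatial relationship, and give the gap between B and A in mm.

A is a house frame. B is an I-beam. The I-beam is on the floor beside the house frame on its −x side. The gap between the I-beam and the house frame is 210 mm.

The I-beam's nearest face is 210 mm from the house frame's −x face.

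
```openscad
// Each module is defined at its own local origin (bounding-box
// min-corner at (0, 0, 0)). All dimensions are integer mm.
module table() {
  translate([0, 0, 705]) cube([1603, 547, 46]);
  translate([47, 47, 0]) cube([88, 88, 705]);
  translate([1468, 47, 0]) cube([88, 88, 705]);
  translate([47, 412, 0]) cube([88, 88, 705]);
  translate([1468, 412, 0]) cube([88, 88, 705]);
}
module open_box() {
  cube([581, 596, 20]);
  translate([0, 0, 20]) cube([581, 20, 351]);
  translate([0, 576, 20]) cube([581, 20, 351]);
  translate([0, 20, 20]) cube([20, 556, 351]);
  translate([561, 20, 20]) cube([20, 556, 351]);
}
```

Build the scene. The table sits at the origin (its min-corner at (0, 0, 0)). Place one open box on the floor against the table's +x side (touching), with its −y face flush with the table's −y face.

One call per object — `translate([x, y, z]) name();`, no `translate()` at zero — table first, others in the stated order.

table();
translate([1603, 0, 0]) open_box();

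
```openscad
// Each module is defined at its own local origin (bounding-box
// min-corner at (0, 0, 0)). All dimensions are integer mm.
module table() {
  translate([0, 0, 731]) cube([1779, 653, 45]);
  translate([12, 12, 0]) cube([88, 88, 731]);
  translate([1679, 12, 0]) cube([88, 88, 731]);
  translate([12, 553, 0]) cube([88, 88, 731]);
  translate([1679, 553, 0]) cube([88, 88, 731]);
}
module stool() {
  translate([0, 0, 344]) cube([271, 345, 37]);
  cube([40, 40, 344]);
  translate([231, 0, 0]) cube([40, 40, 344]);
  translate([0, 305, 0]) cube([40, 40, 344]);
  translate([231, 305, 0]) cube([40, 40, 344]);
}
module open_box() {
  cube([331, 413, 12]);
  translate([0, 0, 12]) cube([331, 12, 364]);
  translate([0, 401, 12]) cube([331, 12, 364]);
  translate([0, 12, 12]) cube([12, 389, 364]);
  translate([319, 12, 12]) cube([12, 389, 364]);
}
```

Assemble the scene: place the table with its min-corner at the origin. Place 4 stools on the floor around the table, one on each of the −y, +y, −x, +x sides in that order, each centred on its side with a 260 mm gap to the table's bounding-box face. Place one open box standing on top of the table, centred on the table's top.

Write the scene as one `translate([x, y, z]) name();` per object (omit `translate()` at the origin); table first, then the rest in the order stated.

table();
translate([754, -605, 0]) stool();
translate([754, 913, 0]) stool();
translate([-531, 154, 0]) stool();
translate([2039, 154, 0]) stool();
translate([724, 120, 776]) open_box();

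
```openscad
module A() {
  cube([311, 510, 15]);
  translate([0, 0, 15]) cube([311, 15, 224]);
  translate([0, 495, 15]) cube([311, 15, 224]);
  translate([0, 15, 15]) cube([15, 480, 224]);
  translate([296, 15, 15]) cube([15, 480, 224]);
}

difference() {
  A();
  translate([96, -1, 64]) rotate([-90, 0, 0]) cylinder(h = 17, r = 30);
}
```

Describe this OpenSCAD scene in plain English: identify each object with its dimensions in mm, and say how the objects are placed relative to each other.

A is an open-topped rectangular box: outside dimensions 311×510×239 mm, with a uniform wall and base thickness of 15 mm. The base is a full 311×510 slab on the floor; four walls sit on top of the base. The front and back walls (the −y and +y sides) span the full width; the two side walls fit between them.

The open box has a circular hole of radius 30 mm through its front wall, centred at (x = 96, z = 64).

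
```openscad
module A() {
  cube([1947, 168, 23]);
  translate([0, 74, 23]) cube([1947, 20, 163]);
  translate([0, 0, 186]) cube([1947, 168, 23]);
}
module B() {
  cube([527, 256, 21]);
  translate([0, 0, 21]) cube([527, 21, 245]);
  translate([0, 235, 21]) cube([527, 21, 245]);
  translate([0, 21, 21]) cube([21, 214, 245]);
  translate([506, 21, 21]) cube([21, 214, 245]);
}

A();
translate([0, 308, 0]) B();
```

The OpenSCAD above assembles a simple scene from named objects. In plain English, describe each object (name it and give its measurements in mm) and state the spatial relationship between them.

A is an I-beam lying along x, 1947 mm long. Overall section height 209 mm. Two flanges 168 mm wide (y) and 23 mm thick, one on the floor and one at the top; a web 20 mm thick runs between them, centred on the flange width.

B is an open storage box with external size 527×256×266 mm and wall thickness 21 mm (the base is also 21 mm thick). The base covers the whole footprint; the four walls stand on the base, with the y-facing walls full-width and the x-facing walls fitting between their inner faces.

The open box is on the floor beside the I-beam on its +y side.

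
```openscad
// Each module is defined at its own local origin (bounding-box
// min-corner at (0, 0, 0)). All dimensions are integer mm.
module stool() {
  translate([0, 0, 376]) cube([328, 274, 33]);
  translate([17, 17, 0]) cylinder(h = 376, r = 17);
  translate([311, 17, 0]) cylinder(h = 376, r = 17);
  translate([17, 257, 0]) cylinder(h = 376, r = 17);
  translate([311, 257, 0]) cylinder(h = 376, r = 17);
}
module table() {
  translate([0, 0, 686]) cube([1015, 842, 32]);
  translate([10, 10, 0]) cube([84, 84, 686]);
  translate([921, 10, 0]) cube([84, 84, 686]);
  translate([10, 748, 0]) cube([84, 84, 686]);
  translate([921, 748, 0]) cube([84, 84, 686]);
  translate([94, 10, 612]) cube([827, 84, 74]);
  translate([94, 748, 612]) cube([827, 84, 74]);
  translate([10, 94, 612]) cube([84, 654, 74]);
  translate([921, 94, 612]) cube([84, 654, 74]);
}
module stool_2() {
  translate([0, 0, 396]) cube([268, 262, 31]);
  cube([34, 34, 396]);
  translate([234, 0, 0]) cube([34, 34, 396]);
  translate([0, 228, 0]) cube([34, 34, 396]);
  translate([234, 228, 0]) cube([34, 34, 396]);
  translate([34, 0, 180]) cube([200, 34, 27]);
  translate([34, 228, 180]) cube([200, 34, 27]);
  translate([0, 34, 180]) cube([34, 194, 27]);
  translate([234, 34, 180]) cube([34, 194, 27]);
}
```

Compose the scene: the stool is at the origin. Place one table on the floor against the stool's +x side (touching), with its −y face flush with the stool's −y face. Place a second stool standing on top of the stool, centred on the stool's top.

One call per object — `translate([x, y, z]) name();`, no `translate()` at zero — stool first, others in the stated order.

stool();
translate([328, 0, 0]) table();
translate([30, 6, 409]) stool_2();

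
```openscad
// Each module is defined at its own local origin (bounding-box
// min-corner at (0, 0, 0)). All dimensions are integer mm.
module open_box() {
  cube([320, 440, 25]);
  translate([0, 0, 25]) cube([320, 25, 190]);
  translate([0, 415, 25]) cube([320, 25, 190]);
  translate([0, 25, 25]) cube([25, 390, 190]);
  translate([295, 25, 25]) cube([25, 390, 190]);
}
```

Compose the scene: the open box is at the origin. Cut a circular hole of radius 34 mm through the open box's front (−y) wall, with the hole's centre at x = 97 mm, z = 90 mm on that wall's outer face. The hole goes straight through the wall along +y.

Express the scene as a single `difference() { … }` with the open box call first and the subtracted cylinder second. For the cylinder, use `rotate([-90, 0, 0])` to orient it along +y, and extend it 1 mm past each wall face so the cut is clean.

difference() {
  open_box();
  translate([97, -1, 90]) rotate([-90, 0, 0]) cylinder(h = 27, r = 34);
}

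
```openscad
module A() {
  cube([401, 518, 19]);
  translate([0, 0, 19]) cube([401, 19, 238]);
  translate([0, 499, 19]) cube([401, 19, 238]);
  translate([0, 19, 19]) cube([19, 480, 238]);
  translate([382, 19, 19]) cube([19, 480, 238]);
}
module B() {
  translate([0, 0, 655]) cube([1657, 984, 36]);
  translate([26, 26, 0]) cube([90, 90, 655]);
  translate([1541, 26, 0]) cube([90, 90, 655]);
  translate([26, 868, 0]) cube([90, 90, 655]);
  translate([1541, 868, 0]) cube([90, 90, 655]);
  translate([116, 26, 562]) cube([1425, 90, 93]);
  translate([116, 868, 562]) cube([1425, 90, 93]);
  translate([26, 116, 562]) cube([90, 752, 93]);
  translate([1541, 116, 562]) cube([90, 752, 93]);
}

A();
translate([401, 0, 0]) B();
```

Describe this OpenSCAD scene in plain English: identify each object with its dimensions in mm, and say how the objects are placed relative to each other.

A is an open storage box with external size 401×518×257 mm and wall thickness 19 mm (the base is also 19 mm thick). The base covers the whole footprint; the four walls stand on the base, with the y-facing walls full-width and the x-facing walls fitting between their inner faces.

B is a rectangular dining table. The top is 1657×984×36 mm with its upper surface at z = 691 mm. It stands on four 90×90 mm square legs, each inset 26 mm from the nearest pair of top edges, running from the floor to the underside of the top. Four apron rails, 90 mm thick and 93 mm tall, run between adjacent legs with their top edges flush with the underside of the top and their outer faces flush with the legs' outer faces.

The table is against the open box's +x side, with their −y faces flush.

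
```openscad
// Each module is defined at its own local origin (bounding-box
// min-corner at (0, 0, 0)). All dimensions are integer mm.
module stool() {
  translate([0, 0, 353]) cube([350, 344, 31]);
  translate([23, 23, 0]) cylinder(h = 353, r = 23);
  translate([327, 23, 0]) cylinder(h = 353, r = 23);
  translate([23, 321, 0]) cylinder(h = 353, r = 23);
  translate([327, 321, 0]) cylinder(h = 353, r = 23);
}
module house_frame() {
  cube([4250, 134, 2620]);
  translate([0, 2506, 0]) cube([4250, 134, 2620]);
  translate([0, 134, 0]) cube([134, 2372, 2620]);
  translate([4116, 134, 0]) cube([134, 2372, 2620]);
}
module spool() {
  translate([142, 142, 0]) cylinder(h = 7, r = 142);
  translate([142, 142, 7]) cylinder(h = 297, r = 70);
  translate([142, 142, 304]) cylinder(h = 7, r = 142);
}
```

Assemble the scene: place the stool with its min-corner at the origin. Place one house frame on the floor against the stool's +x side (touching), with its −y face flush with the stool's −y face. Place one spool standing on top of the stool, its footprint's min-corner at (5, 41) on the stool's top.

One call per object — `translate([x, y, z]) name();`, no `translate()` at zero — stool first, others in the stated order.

stool();
translate([350, 0, 0]) house_frame();
translate([5, 41, 384]) spool();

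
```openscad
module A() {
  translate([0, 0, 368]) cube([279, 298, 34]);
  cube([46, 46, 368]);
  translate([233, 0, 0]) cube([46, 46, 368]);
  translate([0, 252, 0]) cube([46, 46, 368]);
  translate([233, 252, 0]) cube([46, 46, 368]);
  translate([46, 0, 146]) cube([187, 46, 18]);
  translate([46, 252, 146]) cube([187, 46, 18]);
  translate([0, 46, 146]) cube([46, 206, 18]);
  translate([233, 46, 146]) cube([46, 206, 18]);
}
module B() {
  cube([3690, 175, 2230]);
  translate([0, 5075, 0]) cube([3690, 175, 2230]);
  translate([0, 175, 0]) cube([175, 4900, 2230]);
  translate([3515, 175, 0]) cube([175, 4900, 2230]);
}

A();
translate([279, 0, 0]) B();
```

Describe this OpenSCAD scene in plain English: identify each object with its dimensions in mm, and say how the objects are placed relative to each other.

A is a four-legged stool. The seat is 279×298 mm, 34 mm thick, top at z = 402 mm. It stands on four square legs, each 46×46 mm in cross-section, from z = 0 to the seat underside, each flush with a corner of the seat. Four stretchers, 46 mm wide and 18 mm tall, connect adjacent legs with their undersides at z = 146 mm, each running between the inner faces of the legs it joins and aligned with the legs' outer faces on the other axis.

B is the wall frame of a small rectangular building: four walls, each 2230 mm tall and 175 mm thick, enclosing a footprint 3690 mm (x) by 5250 mm (y) outside-to-outside, with no floor or roof. The front and back walls (the −y and +y sides) span the full width; the two side walls fit between them.

The house frame is against the stool's +x side, with their −y faces flush.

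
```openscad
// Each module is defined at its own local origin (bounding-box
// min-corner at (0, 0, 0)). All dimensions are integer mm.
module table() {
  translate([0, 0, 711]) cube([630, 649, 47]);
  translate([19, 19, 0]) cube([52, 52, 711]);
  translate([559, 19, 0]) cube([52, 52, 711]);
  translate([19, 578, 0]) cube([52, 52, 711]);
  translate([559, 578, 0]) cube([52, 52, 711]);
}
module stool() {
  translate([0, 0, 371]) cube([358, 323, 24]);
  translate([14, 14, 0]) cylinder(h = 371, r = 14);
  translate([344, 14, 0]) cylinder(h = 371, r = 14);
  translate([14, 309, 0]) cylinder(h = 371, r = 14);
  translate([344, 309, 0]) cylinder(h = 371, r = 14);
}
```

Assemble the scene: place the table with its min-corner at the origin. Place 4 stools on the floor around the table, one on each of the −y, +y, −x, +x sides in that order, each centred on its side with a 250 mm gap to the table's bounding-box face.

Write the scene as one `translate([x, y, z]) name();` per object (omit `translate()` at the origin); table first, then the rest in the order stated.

table();
translate([136, -573, 0]) stool();
translate([136, 899, 0]) stool();
translate([-608, 163, 0]) stool();
translate([880, 163, 0]) stool();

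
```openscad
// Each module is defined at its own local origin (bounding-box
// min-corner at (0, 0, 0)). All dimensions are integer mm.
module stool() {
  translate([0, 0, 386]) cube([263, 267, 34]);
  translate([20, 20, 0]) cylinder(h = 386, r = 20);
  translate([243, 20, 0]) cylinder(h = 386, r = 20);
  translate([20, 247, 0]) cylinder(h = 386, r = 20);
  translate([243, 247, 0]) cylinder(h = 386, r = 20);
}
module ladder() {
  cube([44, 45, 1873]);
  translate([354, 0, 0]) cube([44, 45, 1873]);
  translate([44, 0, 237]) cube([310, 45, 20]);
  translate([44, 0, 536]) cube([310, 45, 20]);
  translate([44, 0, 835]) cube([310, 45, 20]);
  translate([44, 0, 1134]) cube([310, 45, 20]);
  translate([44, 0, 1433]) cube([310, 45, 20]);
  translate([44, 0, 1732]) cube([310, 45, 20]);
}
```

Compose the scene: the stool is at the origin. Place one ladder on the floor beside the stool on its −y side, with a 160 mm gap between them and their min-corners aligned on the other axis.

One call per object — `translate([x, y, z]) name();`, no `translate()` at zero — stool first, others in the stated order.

stool();
translate([0, -205, 0]) ladder();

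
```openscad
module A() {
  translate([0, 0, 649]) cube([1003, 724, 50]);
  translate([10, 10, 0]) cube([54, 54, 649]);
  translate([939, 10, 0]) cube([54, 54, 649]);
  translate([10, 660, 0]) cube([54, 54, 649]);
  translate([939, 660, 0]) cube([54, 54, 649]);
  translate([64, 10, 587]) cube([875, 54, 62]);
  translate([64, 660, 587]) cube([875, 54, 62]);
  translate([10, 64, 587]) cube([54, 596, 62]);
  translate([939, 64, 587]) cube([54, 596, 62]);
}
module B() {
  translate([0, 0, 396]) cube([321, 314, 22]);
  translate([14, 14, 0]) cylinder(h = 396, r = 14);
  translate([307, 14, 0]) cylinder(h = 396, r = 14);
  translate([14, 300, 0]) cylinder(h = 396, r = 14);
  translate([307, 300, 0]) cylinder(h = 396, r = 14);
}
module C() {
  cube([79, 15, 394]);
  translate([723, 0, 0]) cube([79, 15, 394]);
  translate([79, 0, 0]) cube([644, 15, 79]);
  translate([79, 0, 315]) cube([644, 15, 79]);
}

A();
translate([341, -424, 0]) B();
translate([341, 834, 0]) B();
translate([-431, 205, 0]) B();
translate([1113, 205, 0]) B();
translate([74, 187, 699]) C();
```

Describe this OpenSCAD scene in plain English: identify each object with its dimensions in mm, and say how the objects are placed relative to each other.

A is a table: top 1003 mm (x) × 724 mm (y), 50 mm thick, upper face at z = 699 mm, on four 54×54 mm square legs, each inset 10 mm from the nearest pair of top edges, running from z = 0 to the bottom of the top. Four apron rails, 54 mm thick and 62 mm tall, run between adjacent legs with their top edges flush with the underside of the top and their outer faces flush with the legs' outer faces.

B is a simple wooden stool: a rectangular seat 321 mm (x) by 314 mm (y), 22 mm thick, top face at z = 418 mm, on four round legs, each 28 mm in diameter. The legs rest on z = 0, each leg's axis is inset half a diameter from the nearest pair of seat edges (so the leg's bounding box is flush with the corner).

C is a picture frame with a 644×236 mm rectangular opening (x by z) and a uniform 79 mm border on every side. Frame depth is 15 mm along y. It is built from two vertical stiles running the full outside height and two horizontal rails spanning the gap between the stiles.

Four stools sit around the table at the −y, +y, −x, +x sides. The picture frame is on top of the table.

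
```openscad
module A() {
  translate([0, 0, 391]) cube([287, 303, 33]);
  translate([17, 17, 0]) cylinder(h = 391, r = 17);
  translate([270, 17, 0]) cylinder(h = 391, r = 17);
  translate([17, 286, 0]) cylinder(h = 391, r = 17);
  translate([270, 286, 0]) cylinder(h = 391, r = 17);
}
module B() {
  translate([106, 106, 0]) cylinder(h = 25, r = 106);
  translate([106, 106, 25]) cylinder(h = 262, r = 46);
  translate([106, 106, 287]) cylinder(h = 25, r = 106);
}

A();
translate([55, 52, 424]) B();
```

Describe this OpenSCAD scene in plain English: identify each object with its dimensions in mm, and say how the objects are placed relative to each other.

A is a four-legged stool. The seat is 287×303 mm, 33 mm thick, top at z = 424 mm. It stands on four round legs, each 34 mm in diameter, from z = 0 to the seat underside, each leg's axis is inset half a diameter from the nearest pair of seat edges (so the leg's bounding box is flush with the corner).

B is a spool: two coaxial disc flanges of radius 106 mm and thickness 25 mm, joined by a core cylinder of radius 46 mm and height 262 mm. The lower flange rests on z = 0 and the three cylinders share a vertical axis.

The spool is on top of the stool.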